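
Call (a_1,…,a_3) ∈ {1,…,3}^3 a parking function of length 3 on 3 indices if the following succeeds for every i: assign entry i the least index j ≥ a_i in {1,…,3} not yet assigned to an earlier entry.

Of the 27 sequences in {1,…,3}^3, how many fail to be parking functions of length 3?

11

Count = (3+1−3)·(3+1)^{3−1} = 1×16 = 16 [KW]
E.g. (3,3,2) → sorted (2,3,3): b_1=2>1, not a PF.
So 27 − 16 = 11 fail.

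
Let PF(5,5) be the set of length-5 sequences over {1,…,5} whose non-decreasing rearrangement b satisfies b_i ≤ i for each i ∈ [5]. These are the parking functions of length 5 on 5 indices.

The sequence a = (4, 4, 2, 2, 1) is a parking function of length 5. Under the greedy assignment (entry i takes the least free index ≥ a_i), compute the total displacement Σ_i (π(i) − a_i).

Σπ = 5·6/2 = 15 (π permutes [5]); Σa = 4+4+2+2+1 = 13; disp = 15−13 = 2.

2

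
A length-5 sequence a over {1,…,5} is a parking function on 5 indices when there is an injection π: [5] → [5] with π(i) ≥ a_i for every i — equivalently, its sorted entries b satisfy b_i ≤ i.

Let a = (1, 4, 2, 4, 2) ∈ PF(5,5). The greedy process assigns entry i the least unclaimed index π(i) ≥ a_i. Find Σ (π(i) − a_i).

2

Σπ(i) = 1+…+5 = 15; Σa = 1+4+2+4+2 = 13; disp = 15−13 = 2.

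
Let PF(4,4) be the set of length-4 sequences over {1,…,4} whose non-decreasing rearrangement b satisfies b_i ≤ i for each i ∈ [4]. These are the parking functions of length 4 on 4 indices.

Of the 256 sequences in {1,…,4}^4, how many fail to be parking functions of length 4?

Count = (4+1−4)·(4+1)^{4−1} = 1 · 125 = 125 (Pollak)
E.g. (3,3,3,1) → sorted (1,3,3,3): b_2=3>2, not a PF.
Total 256; non-PF = 256−125 = 131

131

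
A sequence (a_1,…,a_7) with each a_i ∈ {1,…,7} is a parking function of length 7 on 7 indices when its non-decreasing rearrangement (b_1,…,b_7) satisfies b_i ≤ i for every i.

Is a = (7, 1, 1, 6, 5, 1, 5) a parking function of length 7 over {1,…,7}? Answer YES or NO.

Rearranged: b = (1, 1, 1, 5, 5, 6, 7).
  b_1=1 ≤ 1
  b_2=1 ≤ 2
  b_3=1 ≤ 3
  b_4=5 > 4
  fails at i=4 ⇒ NO

NO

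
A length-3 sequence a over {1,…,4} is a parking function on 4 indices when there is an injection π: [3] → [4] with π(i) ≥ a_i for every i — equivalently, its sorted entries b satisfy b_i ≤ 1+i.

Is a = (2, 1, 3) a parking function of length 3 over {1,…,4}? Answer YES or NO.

YES

Sorted: b = (1, 2, 3).
  b_1=1 ≤ 2
  b_2=2 ≤ 3
  b_3=3 ≤ 4
All bounds hold ⇒ YES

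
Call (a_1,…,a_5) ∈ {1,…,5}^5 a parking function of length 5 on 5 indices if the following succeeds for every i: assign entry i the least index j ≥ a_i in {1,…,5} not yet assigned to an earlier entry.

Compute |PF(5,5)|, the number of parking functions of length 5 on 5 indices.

|PF| = (5+1−5)·(5+1)^{5−1} = 1 · 1296 = 1296 (Pollak)
Example (1,3,4,1,3) → sorted (1,1,3,3,4): b_i ≤ i ∀i, a PF.

1296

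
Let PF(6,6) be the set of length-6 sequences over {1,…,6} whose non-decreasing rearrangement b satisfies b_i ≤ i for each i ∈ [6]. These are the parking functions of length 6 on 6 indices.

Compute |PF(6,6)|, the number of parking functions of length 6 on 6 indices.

Count = (6−6+1)·(6+1)^(6−1) = 1×16807 = 16807 (Konheim–Weiss)
One tuple (6,4,4,3,1,1) → sorted (1,1,3,4,4,6): b_i ≤ i ∀i, a PF.

16807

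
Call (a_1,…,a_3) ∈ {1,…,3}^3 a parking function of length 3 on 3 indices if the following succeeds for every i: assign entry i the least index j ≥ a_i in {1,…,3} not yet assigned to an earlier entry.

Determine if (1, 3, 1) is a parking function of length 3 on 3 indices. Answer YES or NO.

Rearranged: b = (1, 1, 3).
  b_1=1 ≤ 1
  b_2=1 ≤ 2
  b_3=3 ≤ 3
All bounds hold ⇒ YES

YES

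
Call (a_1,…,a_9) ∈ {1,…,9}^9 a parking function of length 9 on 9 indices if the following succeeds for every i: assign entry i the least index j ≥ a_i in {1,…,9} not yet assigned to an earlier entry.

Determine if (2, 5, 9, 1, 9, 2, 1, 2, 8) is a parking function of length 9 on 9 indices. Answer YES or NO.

Rearranged: b = (1, 1, 2, 2, 2, 5, 8, 9, 9).
  b_1=1 ≤ 1
  b_2=1 ≤ 2
  b_3=2 ≤ 3
  b_4=2 ≤ 4
  b_5=2 ≤ 5
  b_6=5 ≤ 6
  b_7=8 > 7
  fails at i=7 ⇒ NO

NO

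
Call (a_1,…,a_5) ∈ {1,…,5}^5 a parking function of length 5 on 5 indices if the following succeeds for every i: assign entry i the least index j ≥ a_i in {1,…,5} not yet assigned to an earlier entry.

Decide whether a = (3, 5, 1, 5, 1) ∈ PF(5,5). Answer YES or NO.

NO

Sorted: b = (1, 1, 3, 5, 5).
  b_1=1 ≤ 1
  b_2=1 ≤ 2
  b_3=3 ≤ 3
  b_4=5 > 4
  fails at i=4 ⇒ NO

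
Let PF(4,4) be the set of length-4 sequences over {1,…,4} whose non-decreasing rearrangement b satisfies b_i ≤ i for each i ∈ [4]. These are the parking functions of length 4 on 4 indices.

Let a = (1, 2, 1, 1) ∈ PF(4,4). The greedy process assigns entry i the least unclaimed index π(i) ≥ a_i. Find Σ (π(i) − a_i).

5

Σπ(i) = 1+…+4 = 10; Σa = 1+2+1+1 = 5; disp = 10−5 = 5.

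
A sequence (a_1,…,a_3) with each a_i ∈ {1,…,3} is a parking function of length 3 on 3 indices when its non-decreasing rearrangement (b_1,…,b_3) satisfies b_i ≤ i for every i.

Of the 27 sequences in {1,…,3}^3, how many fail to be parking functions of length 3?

11

|PF| = 1·4^2 = 1·16 = 16
Example (3,3,2) → sorted (2,3,3): b_1=2>1, not a PF.
3^3 − 16 = 27 − 16 = 11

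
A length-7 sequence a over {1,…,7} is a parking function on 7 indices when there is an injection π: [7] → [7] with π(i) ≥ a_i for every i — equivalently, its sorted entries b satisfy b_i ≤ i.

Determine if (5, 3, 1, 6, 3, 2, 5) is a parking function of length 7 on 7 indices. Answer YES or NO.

Sorted: b = (1, 2, 3, 3, 5, 5, 6).
  b_1=1 ≤ 1
  b_2=2 ≤ 2
  b_3=3 ≤ 3
  b_4=3 ≤ 4
  b_5=5 ≤ 5
  b_6=5 ≤ 6
  b_7=6 ≤ 7
All bounds hold ⇒ YES

YES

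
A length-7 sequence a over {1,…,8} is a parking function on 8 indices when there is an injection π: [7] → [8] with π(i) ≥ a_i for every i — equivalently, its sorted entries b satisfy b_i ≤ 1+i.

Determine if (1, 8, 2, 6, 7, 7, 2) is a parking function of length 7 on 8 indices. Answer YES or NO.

Order a: b = (1, 2, 2, 6, 7, 7, 8).
  b_1=1 ≤ 2
  b_2=2 ≤ 3
  b_3=2 ≤ 4
  b_4=6 > 5
  fails at i=4 ⇒ NO

NO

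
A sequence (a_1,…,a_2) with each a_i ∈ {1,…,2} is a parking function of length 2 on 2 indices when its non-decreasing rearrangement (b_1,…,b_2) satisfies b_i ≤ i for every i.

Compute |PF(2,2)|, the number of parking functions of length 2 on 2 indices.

3

|PF(2,2)| = 1·3^1 = 1×3 = 3 [KW]
E.g. (2,1) → sorted (1,2): b_i ≤ i ∀i, a PF.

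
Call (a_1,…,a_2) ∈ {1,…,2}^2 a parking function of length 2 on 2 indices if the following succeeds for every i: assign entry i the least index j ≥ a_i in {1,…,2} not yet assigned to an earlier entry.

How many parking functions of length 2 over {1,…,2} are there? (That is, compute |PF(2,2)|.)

3

Count = (2+1−2)·(2+1)^{2−1} = 1·3 = 3 (Konheim–Weiss)
E.g. (2,1) → sorted (1,2): b_i ≤ i ∀i, a PF.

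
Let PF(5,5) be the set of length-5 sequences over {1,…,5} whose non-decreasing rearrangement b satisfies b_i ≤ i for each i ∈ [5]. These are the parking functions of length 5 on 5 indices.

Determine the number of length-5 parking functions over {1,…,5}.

1296

Count = (6−5)·6^(5−1) = 1 · 1296 = 1296 [KW]
One tuple (1,2,4,3,1) → sorted (1,1,2,3,4): b_i ≤ i ∀i, a PF.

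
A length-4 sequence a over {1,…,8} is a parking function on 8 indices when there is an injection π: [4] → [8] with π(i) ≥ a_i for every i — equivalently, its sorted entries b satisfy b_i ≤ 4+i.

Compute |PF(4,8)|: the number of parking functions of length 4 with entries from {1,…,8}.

3645

#PF = (8−4+1)·(8+1)^(4−1) = 5·729 = 3645 (Pollak)
Example (7,6,2,4) → sorted (2,4,6,7): b_i ≤ 4+i ∀i, a PF.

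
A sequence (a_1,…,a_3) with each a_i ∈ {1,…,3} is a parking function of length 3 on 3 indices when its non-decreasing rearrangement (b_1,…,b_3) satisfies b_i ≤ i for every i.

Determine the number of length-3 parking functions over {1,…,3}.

|PF| = (4−3)·4^(3−1) = 1×16 = 16
E.g. (2,1,3) → sorted (1,2,3): b_i ≤ i ∀i, a PF.

16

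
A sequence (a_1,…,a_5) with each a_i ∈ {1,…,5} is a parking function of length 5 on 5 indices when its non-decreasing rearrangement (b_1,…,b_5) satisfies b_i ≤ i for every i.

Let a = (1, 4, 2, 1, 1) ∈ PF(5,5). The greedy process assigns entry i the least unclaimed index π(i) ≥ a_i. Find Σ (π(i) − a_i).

Σπ(i) = 1+…+5 = 15; Σa = 1+4+2+1+1 = 9; disp = 15−9 = 6.

6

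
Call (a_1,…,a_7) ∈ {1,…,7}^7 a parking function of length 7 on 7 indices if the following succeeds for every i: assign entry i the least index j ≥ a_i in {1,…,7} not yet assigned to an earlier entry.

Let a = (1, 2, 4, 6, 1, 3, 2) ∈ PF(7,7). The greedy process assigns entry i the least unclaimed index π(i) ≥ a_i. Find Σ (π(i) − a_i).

9

Σπ = 7·8/2 = 28 (π permutes [7]); Σa = 1+2+4+6+1+3+2 = 19; disp = 28−19 = 9.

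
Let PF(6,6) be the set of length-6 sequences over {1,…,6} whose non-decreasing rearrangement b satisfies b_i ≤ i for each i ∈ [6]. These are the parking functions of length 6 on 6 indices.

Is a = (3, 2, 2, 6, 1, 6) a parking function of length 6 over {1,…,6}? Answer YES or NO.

NO

Order a: b = (1, 2, 2, 3, 6, 6).
  b_1=1 ≤ 1
  b_2=2 ≤ 2
  b_3=2 ≤ 3
  b_4=3 ≤ 4
  b_5=6 > 5
  fails at i=5 ⇒ NO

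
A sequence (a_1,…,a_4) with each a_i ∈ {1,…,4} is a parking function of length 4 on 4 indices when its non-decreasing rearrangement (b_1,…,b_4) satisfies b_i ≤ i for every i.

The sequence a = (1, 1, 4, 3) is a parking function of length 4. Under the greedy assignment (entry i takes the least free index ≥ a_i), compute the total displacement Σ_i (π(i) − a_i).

1

Σπ(i) = 1+…+4 = 10; Σa = 1+1+4+3 = 9; disp = 10−9 = 1.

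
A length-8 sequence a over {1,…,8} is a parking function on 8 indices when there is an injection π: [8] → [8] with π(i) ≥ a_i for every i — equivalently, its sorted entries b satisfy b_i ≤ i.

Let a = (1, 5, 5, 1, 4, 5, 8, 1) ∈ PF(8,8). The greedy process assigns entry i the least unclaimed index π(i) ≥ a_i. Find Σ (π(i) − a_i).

6

Σπ(i) = 1+…+8 = 36; Σa = 1+5+5+1+4+5+8+1 = 30; disp = 36−30 = 6.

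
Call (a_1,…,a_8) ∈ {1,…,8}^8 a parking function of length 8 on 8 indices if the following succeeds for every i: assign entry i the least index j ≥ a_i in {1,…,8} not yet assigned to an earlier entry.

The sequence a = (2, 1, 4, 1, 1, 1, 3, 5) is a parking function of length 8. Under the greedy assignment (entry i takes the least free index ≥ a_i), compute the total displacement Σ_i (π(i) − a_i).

Σπ = 8·9/2 = 36 (π permutes [8]); Σa = 2+1+4+1+1+1+3+5 = 18; disp = 36−18 = 18.

18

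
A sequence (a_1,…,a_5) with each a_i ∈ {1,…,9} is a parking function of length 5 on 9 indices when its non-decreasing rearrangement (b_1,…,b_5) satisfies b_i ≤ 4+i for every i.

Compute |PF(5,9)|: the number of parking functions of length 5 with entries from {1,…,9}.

50000

|PF| = (9+1−5)·(9+1)^{5−1} = 5×10000 = 50000 (Konheim–Weiss)
One tuple (8,6,4,4,3) → sorted (3,4,4,6,8): b_i ≤ 4+i ∀i, a PF.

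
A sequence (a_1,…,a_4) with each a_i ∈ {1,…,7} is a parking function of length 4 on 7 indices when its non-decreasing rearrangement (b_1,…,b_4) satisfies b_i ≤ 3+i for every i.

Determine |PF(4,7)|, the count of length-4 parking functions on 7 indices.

Count = (7+1−4)·(7+1)^{4−1} = 4 · 512 = 2048
E.g. (7,4,6,5) → sorted (4,5,6,7): b_i ≤ 3+i ∀i, a PF.

2048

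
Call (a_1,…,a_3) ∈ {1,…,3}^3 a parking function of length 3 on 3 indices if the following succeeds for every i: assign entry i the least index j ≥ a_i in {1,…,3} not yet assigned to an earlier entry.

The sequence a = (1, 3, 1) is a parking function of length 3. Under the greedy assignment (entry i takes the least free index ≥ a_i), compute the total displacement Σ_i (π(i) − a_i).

1

Σπ = 6 ({1..3} each once); Σa = 1+3+1 = 5; disp = 6−5 = 1.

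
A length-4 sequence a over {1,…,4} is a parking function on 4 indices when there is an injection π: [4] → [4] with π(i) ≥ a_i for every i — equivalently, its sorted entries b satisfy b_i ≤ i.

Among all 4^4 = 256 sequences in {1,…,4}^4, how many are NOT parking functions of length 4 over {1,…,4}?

131

Count = (4+1−4)·(4+1)^{4−1} = 1·125 = 125 (Pollak)
One tuple (4,3,2,3) → sorted (2,3,3,4): b_1=2>1, not a PF.
4^4 − 125 = 256 − 125 = 131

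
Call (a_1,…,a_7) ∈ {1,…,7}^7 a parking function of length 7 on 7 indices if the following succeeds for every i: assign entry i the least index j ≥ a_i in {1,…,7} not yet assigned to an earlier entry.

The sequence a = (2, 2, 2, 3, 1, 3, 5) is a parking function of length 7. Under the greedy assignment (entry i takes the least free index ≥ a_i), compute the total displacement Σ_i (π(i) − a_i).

10

Σπ(i) = 1+…+7 = 28; Σa = 2+2+2+3+1+3+5 = 18; disp = 28−18 = 10.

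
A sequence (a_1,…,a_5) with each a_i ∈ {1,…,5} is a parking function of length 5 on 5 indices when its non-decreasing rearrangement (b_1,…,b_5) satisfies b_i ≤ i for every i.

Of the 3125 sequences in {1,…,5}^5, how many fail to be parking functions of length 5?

1829

Count = (5+1−5)·(5+1)^{5−1} = 1×1296 = 1296 (Konheim–Weiss)
One tuple (3,4,1,5,4) → sorted (1,3,4,4,5): b_2=3>2, not a PF.
5^5 − 1296 = 3125 − 1296 = 1829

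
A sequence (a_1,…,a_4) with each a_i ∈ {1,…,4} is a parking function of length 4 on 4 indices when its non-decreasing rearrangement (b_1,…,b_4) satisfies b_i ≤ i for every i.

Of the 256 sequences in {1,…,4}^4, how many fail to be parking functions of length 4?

131

Count = 1·5^3 = 1 · 125 = 125 (Pollak)
Check (4,3,1,4) → sorted (1,3,4,4): b_2=3>2, not a PF.
4^4 − 125 = 256 − 125 = 131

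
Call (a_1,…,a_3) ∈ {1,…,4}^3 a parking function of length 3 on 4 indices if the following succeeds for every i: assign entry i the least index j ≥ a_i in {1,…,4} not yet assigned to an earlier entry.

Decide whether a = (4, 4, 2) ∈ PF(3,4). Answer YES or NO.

Order a: b = (2, 4, 4).
  b_1=2 ≤ 2
  b_2=4 > 3
  fails at i=2 ⇒ NO

NO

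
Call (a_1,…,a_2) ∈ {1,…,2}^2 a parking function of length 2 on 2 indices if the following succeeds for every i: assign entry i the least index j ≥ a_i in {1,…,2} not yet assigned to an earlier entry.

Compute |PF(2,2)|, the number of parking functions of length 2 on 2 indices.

3

|PF(2,2)| = (3−2)·3^(2−1) = 1×3 = 3 (Konheim–Weiss)
E.g. (2,1) → sorted (1,2): b_i ≤ i ∀i, a PF.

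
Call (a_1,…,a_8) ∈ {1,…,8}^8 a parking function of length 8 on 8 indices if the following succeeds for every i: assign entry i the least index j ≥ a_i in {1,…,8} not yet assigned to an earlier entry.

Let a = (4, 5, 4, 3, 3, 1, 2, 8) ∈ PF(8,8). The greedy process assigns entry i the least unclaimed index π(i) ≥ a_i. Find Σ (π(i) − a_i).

6

Σπ(i) = 1+…+8 = 36; Σa = 4+5+4+3+3+1+2+8 = 30; disp = 36−30 = 6.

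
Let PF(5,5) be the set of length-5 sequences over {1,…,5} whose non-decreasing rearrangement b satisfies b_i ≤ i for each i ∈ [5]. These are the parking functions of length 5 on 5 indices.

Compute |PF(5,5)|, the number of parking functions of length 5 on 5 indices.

|PF(5,5)| = 1·6^4 = 1 · 1296 = 1296 [KW]
One tuple (2,1,2,3,5) → sorted (1,2,2,3,5): b_i ≤ i ∀i, a PF.

1296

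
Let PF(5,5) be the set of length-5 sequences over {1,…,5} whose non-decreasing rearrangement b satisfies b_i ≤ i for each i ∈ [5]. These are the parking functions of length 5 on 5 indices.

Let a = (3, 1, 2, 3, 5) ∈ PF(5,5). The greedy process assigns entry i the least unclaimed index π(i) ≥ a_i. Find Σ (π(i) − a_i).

Σπ = 15 ({1..5} each once); Σa = 3+1+2+3+5 = 14; disp = 15−14 = 1.

1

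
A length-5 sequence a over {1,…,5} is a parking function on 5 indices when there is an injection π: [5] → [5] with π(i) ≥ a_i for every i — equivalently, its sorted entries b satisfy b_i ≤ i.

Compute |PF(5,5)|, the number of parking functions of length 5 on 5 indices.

Count = (6−5)·6^(5−1) = 1·1296 = 1296 [KW]
E.g. (2,1,3,1,5) → sorted (1,1,2,3,5): b_i ≤ i ∀i, a PF.

1296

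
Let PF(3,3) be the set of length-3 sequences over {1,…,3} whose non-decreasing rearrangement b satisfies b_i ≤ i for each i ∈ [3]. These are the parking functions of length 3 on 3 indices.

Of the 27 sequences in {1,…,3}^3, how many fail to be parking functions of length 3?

11

|PF(3,3)| = (3+1−3)·(3+1)^{3−1} = 1 · 16 = 16 (Konheim–Weiss)
E.g. (3,2,3) → sorted (2,3,3): b_1=2>1, not a PF.
Total 27; non-PF = 27−16 = 11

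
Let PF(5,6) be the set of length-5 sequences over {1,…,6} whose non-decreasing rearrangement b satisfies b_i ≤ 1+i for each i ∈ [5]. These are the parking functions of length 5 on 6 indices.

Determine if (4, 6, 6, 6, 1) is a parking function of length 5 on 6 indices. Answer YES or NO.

NO

Rearranged: b = (1, 4, 6, 6, 6).
  b_1=1 ≤ 2
  b_2=4 > 3
  fails at i=2 ⇒ NO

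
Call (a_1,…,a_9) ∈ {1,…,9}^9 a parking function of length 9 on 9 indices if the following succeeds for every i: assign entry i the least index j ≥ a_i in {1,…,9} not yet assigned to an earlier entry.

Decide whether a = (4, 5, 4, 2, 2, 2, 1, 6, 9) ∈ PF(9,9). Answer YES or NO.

YES

Rearranged: b = (1, 2, 2, 2, 4, 4, 5, 6, 9).
  b_1=1 ≤ 1
  b_2=2 ≤ 2
  b_3=2 ≤ 3
  b_4=2 ≤ 4
  b_5=4 ≤ 5
  b_6=4 ≤ 6
  b_7=5 ≤ 7
  b_8=6 ≤ 8
  b_9=9 ≤ 9
All bounds hold ⇒ YES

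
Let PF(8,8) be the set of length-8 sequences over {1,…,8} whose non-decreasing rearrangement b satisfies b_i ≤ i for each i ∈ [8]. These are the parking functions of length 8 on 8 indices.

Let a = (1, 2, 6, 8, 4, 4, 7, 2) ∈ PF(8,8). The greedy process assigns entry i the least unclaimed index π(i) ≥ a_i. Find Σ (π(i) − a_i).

Σπ(i) = 1+…+8 = 36; Σa = 1+2+6+8+4+4+7+2 = 34; disp = 36−34 = 2.

2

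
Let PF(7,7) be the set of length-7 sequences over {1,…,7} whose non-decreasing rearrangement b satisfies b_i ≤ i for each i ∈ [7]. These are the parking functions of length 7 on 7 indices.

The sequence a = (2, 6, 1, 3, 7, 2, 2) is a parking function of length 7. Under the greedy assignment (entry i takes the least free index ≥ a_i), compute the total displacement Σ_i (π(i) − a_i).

Σπ = 28 ({1..7} each once); Σa = 2+6+1+3+7+2+2 = 23; disp = 28−23 = 5.

5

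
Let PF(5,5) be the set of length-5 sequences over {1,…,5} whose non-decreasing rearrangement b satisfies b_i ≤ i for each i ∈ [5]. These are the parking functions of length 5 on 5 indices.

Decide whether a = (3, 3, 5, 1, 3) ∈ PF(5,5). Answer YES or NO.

Rearranged: b = (1, 3, 3, 3, 5).
  b_1=1 ≤ 1
  b_2=3 > 2
  fails at i=2 ⇒ NO

NO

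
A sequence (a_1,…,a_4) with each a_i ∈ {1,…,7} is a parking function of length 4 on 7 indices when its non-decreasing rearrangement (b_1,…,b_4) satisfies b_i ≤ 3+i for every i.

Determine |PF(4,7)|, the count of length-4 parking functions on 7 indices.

2048

Count = (7−4+1)·(7+1)^(4−1) = 4×512 = 2048 [KW]
Check (2,3,4,6) → sorted (2,3,4,6): b_i ≤ 3+i ∀i, a PF.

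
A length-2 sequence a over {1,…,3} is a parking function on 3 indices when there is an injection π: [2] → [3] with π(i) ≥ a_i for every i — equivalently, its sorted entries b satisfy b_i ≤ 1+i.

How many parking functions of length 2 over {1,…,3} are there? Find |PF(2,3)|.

8

|PF(2,3)| = (3−2+1)·(3+1)^(2−1) = 2×4 = 8 (Konheim–Weiss)
Example (2,3) → sorted (2,3): b_i ≤ 1+i ∀i, a PF.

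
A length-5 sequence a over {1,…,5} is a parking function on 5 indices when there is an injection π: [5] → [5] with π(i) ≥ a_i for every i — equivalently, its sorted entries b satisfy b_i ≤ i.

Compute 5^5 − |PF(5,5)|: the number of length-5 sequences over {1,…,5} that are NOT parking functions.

Count = (5−5+1)·(5+1)^(5−1) = 1 · 1296 = 1296
E.g. (5,5,2,5,1) → sorted (1,2,5,5,5): b_3=5>3, not a PF.
So 3125 − 1296 = 1829 fail.

1829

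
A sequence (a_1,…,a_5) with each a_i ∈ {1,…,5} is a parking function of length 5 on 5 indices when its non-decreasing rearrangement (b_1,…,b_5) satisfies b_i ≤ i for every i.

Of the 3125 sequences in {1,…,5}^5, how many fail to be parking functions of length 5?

1829

Count = (5+1−5)·(5+1)^{5−1} = 1×1296 = 1296 [KW]
Example (3,5,5,5,1) → sorted (1,3,5,5,5): b_2=3>2, not a PF.
Total 3125; non-PF = 3125−1296 = 1829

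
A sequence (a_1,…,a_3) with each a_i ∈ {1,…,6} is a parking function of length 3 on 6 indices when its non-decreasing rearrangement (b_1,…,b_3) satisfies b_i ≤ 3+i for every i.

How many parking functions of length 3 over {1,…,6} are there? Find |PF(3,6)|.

|PF(3,6)| = (6−3+1)·(6+1)^(3−1) = 4·49 = 196 [KW]
Example (5,6,4) → sorted (4,5,6): b_i ≤ 3+i ∀i, a PF.

196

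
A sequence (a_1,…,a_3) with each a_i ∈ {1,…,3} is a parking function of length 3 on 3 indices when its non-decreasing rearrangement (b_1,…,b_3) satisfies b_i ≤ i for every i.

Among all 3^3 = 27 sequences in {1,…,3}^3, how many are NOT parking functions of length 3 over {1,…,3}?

11

|PF(3,3)| = (3+1−3)·(3+1)^{3−1} = 1×16 = 16 [KW]
One tuple (3,3,3) → sorted (3,3,3): b_1=3>1, not a PF.
3^3 − 16 = 27 − 16 = 11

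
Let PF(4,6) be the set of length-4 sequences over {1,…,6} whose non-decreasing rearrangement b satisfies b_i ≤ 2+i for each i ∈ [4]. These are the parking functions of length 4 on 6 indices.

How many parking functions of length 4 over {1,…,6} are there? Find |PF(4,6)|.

#PF = (6−4+1)·(6+1)^(4−1) = 3·343 = 1029 (Konheim–Weiss)
Check (4,4,2,4) → sorted (2,4,4,4): b_i ≤ 2+i ∀i, a PF.

1029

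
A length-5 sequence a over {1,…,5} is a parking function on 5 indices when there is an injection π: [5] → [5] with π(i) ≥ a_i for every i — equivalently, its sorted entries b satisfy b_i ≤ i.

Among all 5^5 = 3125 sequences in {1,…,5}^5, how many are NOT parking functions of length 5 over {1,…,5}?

1829

#PF = (6−5)·6^(5−1) = 1·1296 = 1296 (Konheim–Weiss)
One tuple (5,4,4,4,3) → sorted (3,4,4,4,5): b_1=3>1, not a PF.
Total 3125; non-PF = 3125−1296 = 1829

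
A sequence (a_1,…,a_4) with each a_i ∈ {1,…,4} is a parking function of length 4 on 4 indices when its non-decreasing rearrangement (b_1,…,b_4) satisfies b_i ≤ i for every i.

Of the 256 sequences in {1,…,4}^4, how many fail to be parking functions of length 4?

131

|PF| = (4+1−4)·(4+1)^{4−1} = 1×125 = 125 (Konheim–Weiss)
Example (3,3,4,4) → sorted (3,3,4,4): b_1=3>1, not a PF.
So 256 − 125 = 131 fail.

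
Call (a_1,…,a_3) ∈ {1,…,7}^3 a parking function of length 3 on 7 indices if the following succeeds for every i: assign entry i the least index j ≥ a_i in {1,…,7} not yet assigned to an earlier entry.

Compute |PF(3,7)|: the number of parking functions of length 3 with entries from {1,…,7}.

320

|PF(3,7)| = (7+1−3)·(7+1)^{3−1} = 5×64 = 320
One tuple (1,7,5) → sorted (1,5,7): b_i ≤ 4+i ∀i, a PF.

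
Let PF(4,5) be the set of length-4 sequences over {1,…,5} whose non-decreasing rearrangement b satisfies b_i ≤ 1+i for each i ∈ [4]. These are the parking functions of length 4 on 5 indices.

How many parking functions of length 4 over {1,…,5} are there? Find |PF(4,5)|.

432

|PF| = (5−4+1)·(5+1)^(4−1) = 2·216 = 432
One tuple (1,1,1,2) → sorted (1,1,1,2): b_i ≤ 1+i ∀i, a PF.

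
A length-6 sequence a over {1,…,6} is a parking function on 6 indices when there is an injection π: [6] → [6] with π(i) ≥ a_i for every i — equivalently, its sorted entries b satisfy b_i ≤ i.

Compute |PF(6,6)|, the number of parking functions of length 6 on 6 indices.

16807

Count = (6−6+1)·(6+1)^(6−1) = 1 · 16807 = 16807
One tuple (1,6,5,3,1,3) → sorted (1,1,3,3,5,6): b_i ≤ i ∀i, a PF.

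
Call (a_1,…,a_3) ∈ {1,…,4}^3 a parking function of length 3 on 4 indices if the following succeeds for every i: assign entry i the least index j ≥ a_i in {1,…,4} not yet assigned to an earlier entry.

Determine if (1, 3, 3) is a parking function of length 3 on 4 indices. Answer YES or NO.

Order a: b = (1, 3, 3).
  b_1=1 ≤ 2
  b_2=3 ≤ 3
  b_3=3 ≤ 4
All bounds hold ⇒ YES

YES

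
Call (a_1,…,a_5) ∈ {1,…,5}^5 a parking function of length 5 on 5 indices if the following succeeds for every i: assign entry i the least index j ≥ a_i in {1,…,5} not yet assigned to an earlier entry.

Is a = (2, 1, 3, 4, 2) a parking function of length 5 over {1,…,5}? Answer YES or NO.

YES

Order a: b = (1, 2, 2, 3, 4).
  b_1=1 ≤ 1
  b_2=2 ≤ 2
  b_3=2 ≤ 3
  b_4=3 ≤ 4
  b_5=4 ≤ 5
All bounds hold ⇒ YES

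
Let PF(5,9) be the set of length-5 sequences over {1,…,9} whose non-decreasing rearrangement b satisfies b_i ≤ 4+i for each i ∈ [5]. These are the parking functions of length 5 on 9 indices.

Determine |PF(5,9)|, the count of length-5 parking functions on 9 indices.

50000

#PF = 5·10^4 = 5 · 10000 = 50000 (Konheim–Weiss)
One tuple (3,9,5,1,1) → sorted (1,1,3,5,9): b_i ≤ 4+i ∀i, a PF.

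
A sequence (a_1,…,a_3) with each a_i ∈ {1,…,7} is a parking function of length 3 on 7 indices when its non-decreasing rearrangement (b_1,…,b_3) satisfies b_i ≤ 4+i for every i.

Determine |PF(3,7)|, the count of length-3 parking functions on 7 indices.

320

Count = (7−3+1)·(7+1)^(3−1) = 5 · 64 = 320 (Pollak)
Check (1,3,4) → sorted (1,3,4): b_i ≤ 4+i ∀i, a PF.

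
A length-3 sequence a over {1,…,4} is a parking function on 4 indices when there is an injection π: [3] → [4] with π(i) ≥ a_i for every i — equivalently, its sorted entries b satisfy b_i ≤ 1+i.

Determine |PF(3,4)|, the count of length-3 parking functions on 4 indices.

50

Count = (4+1−3)·(4+1)^{3−1} = 2 · 25 = 50 [KW]
Example (3,4,2) → sorted (2,3,4): b_i ≤ 1+i ∀i, a PF.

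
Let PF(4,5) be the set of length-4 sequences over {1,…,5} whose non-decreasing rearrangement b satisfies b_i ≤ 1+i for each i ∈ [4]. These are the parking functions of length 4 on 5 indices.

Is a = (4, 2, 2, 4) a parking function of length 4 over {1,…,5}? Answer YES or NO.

YES

Order a: b = (2, 2, 4, 4).
  b_1=2 ≤ 2
  b_2=2 ≤ 3
  b_3=4 ≤ 4
  b_4=4 ≤ 5
All bounds hold ⇒ YES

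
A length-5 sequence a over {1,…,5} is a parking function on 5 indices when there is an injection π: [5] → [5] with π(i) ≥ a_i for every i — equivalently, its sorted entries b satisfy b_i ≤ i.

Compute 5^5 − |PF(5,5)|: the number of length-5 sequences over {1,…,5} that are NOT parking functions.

1829

#PF = (6−5)·6^(5−1) = 1 · 1296 = 1296 [KW]
One tuple (4,3,3,2,3) → sorted (2,3,3,3,4): b_1=2>1, not a PF.
Total 3125; non-PF = 3125−1296 = 1829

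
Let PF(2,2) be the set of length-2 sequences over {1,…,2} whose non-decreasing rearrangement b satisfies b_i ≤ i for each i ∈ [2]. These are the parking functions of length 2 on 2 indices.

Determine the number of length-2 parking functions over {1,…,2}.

#PF = (2+1−2)·(2+1)^{2−1} = 1 · 3 = 3 (Pollak)
E.g. (1,1) → sorted (1,1): b_i ≤ i ∀i, a PF.

3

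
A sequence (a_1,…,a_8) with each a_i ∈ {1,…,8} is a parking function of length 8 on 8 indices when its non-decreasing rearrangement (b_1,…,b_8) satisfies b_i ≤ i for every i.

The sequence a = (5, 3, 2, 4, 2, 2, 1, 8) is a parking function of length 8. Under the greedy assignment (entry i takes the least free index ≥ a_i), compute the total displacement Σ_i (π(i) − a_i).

9

Σπ = 36 ({1..8} each once); Σa = 5+3+2+4+2+2+1+8 = 27; disp = 36−27 = 9.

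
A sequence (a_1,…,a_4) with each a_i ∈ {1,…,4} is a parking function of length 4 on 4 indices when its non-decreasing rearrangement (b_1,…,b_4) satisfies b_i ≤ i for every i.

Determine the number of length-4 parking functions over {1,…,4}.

#PF = (4−4+1)·(4+1)^(4−1) = 1 · 125 = 125
One tuple (1,4,3,1) → sorted (1,1,3,4): b_i ≤ i ∀i, a PF.

125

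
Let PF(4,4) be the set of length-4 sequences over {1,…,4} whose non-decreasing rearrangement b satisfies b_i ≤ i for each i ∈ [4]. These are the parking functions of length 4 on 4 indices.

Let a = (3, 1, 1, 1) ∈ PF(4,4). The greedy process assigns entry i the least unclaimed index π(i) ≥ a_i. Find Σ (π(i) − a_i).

4

Σπ(i) = 1+…+4 = 10; Σa = 3+1+1+1 = 6; disp = 10−6 = 4.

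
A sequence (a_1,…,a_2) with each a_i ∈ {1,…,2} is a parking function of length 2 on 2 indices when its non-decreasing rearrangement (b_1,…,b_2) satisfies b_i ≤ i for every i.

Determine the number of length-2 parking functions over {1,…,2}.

3

#PF = (3−2)·3^(2−1) = 1×3 = 3 (Pollak)
Example (1,1) → sorted (1,1): b_i ≤ i ∀i, a PF.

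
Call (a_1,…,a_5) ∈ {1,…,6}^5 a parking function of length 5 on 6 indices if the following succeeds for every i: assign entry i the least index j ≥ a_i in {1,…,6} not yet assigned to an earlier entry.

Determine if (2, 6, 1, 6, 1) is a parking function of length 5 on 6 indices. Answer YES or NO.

NO

Sorted: b = (1, 1, 2, 6, 6).
  b_1=1 ≤ 2
  b_2=1 ≤ 3
  b_3=2 ≤ 4
  b_4=6 > 5
  fails at i=4 ⇒ NO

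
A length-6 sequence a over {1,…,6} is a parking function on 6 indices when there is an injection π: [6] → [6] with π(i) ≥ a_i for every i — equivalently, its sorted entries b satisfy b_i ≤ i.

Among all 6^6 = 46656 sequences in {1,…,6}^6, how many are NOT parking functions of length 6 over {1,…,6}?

29849

Count = 1·7^5 = 1×16807 = 16807
One tuple (6,6,4,5,6,1) → sorted (1,4,5,6,6,6): b_2=4>2, not a PF.
Total 46656; non-PF = 46656−16807 = 29849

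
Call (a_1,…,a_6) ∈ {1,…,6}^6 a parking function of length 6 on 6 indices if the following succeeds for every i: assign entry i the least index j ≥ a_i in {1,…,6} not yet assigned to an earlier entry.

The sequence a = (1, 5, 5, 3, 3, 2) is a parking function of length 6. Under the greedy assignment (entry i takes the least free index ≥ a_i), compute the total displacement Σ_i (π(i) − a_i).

Σπ(i) = 1+…+6 = 21; Σa = 1+5+5+3+3+2 = 19; disp = 21−19 = 2.

2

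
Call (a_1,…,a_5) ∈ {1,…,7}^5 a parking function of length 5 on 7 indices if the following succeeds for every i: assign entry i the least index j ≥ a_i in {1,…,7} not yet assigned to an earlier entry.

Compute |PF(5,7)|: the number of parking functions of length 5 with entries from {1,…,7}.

Count = (7−5+1)·(7+1)^(5−1) = 3×4096 = 12288 [KW]
E.g. (3,4,5,1,1) → sorted (1,1,3,4,5): b_i ≤ 2+i ∀i, a PF.

12288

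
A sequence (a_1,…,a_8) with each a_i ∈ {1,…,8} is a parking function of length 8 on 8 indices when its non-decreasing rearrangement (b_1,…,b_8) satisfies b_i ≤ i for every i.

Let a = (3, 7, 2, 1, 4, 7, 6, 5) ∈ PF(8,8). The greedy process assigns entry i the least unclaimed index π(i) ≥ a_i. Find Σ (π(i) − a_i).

1

Σπ = 8·9/2 = 36 (π permutes [8]); Σa = 3+7+2+1+4+7+6+5 = 35; disp = 36−35 = 1.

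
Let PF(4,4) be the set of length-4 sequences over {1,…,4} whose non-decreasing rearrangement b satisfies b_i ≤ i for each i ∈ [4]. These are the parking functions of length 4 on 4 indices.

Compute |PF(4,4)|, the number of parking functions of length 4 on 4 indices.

125

|PF| = (4−4+1)·(4+1)^(4−1) = 1·125 = 125 (Konheim–Weiss)
Check (4,1,3,1) → sorted (1,1,3,4): b_i ≤ i ∀i, a PF.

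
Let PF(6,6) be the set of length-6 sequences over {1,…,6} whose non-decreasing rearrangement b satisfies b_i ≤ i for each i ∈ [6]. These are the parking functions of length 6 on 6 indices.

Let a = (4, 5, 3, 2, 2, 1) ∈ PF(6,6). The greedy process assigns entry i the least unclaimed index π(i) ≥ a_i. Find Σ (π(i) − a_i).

Σπ = 6·7/2 = 21 (π permutes [6]); Σa = 4+5+3+2+2+1 = 17; disp = 21−17 = 4.

4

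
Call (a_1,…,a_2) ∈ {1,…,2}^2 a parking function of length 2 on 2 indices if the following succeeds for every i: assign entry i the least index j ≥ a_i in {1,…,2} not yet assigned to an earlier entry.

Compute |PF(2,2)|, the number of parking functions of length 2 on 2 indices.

3

#PF = (3−2)·3^(2−1) = 1×3 = 3 [KW]
Check (2,1) → sorted (1,2): b_i ≤ i ∀i, a PF.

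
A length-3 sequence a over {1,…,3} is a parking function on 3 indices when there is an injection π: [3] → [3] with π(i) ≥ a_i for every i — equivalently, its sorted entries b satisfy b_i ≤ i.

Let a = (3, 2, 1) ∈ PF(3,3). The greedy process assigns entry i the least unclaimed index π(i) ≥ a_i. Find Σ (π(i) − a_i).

0

Σπ(i) = 1+…+3 = 6; Σa = 3+2+1 = 6; disp = 6−6 = 0.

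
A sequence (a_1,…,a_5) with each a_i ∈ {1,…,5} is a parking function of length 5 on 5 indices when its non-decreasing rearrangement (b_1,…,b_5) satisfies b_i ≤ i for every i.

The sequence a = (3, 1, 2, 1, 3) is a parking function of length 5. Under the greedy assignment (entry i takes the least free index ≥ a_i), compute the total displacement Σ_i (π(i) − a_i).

Σπ(i) = 1+…+5 = 15; Σa = 3+1+2+1+3 = 10; disp = 15−10 = 5.

5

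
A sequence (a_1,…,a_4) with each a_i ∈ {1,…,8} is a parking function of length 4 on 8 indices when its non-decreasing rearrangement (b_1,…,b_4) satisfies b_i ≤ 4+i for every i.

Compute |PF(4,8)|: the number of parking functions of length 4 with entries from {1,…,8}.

3645

|PF| = 5·9^3 = 5·729 = 3645 (Konheim–Weiss)
Example (6,4,6,7) → sorted (4,6,6,7): b_i ≤ 4+i ∀i, a PF.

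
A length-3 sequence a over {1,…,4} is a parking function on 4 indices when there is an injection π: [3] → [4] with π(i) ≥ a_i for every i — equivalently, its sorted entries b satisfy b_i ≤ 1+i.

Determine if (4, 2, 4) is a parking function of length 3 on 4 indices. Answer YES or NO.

Sorted: b = (2, 4, 4).
  b_1=2 ≤ 2
  b_2=4 > 3
  fails at i=2 ⇒ NO

NO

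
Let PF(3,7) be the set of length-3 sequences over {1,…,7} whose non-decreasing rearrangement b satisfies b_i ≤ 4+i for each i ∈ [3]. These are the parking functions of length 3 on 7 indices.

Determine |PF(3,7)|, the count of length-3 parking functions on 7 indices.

Count = (7+1−3)·(7+1)^{3−1} = 5 · 64 = 320 (Pollak)
Check (1,5,7) → sorted (1,5,7): b_i ≤ 4+i ∀i, a PF.

320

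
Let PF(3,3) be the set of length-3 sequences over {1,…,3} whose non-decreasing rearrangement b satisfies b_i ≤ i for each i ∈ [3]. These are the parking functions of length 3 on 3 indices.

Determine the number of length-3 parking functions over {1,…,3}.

Count = 1·4^2 = 1 · 16 = 16 (Konheim–Weiss)
Example (1,2,2) → sorted (1,2,2): b_i ≤ i ∀i, a PF.

16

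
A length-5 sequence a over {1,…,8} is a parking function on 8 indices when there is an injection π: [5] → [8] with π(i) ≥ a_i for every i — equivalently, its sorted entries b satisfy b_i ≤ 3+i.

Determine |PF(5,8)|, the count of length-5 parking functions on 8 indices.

|PF(5,8)| = (9−5)·9^(5−1) = 4 · 6561 = 26244
Example (1,2,5,3,3) → sorted (1,2,3,3,5): b_i ≤ 3+i ∀i, a PF.

26244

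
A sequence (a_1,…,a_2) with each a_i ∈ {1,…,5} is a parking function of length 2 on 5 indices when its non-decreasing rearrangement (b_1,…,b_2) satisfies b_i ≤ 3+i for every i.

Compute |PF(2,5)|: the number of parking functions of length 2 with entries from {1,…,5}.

|PF(2,5)| = 4·6^1 = 4 · 6 = 24
One tuple (2,1) → sorted (1,2): b_i ≤ 3+i ∀i, a PF.

24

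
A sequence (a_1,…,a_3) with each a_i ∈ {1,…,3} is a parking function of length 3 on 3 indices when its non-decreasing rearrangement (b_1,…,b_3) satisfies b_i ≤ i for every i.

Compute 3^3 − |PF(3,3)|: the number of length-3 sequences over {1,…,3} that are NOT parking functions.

Count = (3+1−3)·(3+1)^{3−1} = 1·16 = 16 [KW]
Example (3,3,3) → sorted (3,3,3): b_1=3>1, not a PF.
So 27 − 16 = 11 fail.

11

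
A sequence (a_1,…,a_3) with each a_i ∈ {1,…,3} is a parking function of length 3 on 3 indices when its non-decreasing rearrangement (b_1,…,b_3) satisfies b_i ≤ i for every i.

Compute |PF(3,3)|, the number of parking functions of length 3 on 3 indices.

|PF| = 1·4^2 = 1·16 = 16 (Pollak)
One tuple (1,3,1) → sorted (1,1,3): b_i ≤ i ∀i, a PF.

16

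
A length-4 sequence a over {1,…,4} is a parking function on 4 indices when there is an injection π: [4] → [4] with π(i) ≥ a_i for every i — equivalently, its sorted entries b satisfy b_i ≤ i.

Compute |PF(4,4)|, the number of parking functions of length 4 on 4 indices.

Count = (5−4)·5^(4−1) = 1·125 = 125 (Konheim–Weiss)
Example (1,1,1,3) → sorted (1,1,1,3): b_i ≤ i ∀i, a PF.

125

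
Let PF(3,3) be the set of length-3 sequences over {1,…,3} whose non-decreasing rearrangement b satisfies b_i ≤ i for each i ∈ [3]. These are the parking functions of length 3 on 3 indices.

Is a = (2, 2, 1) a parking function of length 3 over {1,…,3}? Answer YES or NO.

YES

Rearranged: b = (1, 2, 2).
  b_1=1 ≤ 1
  b_2=2 ≤ 2
  b_3=2 ≤ 3
All bounds hold ⇒ YES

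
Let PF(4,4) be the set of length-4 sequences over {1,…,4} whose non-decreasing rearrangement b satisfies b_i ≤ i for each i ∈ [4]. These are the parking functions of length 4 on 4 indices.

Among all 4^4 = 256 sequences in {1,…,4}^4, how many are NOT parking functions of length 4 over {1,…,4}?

131

|PF| = 1·5^3 = 1·125 = 125 (Konheim–Weiss)
Example (3,2,4,2) → sorted (2,2,3,4): b_1=2>1, not a PF.
Total 256; non-PF = 256−125 = 131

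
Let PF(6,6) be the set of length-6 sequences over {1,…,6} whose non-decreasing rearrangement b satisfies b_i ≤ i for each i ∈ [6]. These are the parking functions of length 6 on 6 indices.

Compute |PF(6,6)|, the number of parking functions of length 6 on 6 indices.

16807

Count = 1·7^5 = 1×16807 = 16807 (Konheim–Weiss)
Check (5,2,4,6,1,3) → sorted (1,2,3,4,5,6): b_i ≤ i ∀i, a PF.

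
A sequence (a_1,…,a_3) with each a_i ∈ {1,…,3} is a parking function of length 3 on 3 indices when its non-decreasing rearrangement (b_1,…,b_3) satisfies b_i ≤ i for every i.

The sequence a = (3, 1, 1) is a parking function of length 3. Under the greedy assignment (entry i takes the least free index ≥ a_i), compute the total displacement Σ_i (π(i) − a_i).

Σπ = 6 ({1..3} each once); Σa = 3+1+1 = 5; disp = 6−5 = 1.

1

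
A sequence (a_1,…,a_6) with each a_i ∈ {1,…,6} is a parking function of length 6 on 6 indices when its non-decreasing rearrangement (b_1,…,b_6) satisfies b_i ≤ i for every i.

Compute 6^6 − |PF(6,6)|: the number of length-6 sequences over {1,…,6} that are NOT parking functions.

29849

|PF| = 1·7^5 = 1 · 16807 = 16807 (Pollak)
E.g. (5,6,4,5,6,1) → sorted (1,4,5,5,6,6): b_2=4>2, not a PF.
So 46656 − 16807 = 29849 fail.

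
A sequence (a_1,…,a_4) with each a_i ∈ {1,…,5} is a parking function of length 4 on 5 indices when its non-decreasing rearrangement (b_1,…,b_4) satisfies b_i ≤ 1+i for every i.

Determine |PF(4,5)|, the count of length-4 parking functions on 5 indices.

|PF(4,5)| = 2·6^3 = 2·216 = 432 (Konheim–Weiss)
E.g. (5,1,2,3) → sorted (1,2,3,5): b_i ≤ 1+i ∀i, a PF.

432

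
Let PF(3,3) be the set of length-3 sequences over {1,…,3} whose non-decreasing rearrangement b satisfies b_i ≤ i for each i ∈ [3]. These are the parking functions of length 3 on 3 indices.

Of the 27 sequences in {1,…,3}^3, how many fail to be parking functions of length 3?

11

Count = (3+1−3)·(3+1)^{3−1} = 1 · 16 = 16 [KW]
E.g. (3,2,2) → sorted (2,2,3): b_1=2>1, not a PF.
Total 27; non-PF = 27−16 = 11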